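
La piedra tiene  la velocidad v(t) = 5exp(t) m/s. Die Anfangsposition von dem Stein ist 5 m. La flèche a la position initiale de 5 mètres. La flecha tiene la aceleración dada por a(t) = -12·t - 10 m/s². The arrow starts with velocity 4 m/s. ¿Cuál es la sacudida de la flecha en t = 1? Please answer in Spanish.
Para resolver esto, necesitamos tomar 1 derivada de nuestra ecuación de la aceleración a(t) = -12·t - 10. Tomando d/dt de a(t), encontramos j(t) = -12. Usando j(t) = -12 y sustituyendo t = 1, encontramos j = -12.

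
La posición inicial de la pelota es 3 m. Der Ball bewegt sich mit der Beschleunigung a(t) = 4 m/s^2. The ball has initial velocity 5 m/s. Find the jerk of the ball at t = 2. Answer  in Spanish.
Debemos derivar nuestra ecuación de la aceleración a(t) = 4 1 vez. La derivada de la aceleración da la sacudida: j(t) = 0. Usando j(t) = 0 y sustituyendo t = 2, encontramos j = 0.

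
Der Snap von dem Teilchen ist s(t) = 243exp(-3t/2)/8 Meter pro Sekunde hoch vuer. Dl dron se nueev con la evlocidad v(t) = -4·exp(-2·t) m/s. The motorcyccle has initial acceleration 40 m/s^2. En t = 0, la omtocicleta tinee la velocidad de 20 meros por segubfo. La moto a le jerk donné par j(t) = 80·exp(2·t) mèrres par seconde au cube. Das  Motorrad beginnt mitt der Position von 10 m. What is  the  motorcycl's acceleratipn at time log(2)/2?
We need to integrate our jerk equation j(t) = 80·exp(2·t) 1 time. The antiderivative of jerk, with a(0) = 40, gives acceleration: a(t) = 40·exp(2·t). We have acceleration a(t) = 40·exp(2·t). Substituting t = log(2)/2: a(log(2)/2) = 80.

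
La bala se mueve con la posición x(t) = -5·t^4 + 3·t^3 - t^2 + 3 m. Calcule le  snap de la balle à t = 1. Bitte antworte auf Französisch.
Pour résoudre ceci, nous devons prendre 4 dérivées de notre équation de la position x(t) = -5·t^4 + 3·t^3 - t^2 + 3. En prenant d/dt de x(t), nous trouvons v(t) = -20·t^3 + 9·t^2 - 2·t. En dérivant la vitesse, nous obtenons l'accélération: a(t) = -60·t^2 + 18·t - 2. La dérivée de l'accélération donne le jerk: j(t) = 18 - 120·t. En prenant d/dt de j(t), nous trouvons s(t) = -120. En utilisant s(t) = -120 et en substituant t = 1, nous trouvons s = -120.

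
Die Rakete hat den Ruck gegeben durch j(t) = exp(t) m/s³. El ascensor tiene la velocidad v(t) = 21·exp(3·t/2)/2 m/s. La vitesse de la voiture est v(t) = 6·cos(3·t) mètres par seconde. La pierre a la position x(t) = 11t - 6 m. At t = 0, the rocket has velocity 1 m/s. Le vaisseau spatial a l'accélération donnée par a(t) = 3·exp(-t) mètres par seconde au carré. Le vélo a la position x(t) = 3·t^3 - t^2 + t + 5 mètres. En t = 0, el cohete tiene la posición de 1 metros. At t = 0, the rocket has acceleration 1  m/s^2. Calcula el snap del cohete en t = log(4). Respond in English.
Starting from jerk j(t) = exp(t), we take 1 derivative. The derivative of jerk gives snap: s(t) = exp(t). Using s(t) = exp(t) and substituting t = log(4), we find s = 4.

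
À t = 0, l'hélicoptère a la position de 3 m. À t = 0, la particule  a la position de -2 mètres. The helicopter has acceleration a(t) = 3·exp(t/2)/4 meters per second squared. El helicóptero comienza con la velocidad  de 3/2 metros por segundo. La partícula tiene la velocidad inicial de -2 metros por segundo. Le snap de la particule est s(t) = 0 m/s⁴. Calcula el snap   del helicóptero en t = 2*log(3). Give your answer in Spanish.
Partiendo de la aceleración a(t) = 3·exp(t/2)/4, tomamos 2 derivadas. Tomando d/dt de a(t), encontramos j(t) = 3·exp(t/2)/8. Tomando d/dt de j(t), encontramos s(t) = 3·exp(t/2)/16. Usando s(t) = 3·exp(t/2)/16 y sustituyendo t = 2*log(3), encontramos s = 9/16.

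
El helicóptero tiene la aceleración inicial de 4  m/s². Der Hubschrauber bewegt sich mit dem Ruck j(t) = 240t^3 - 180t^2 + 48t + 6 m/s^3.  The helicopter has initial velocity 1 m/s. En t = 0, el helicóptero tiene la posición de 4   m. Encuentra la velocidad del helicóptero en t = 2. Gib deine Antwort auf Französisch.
Nous devons trouver la primitive de notre équation du jerk j(t) = 240·t^3 - 180·t^2 + 48·t + 6 2 fois. En intégrant le jerk et en utilisant la condition initiale a(0) = 4, nous obtenons a(t) = 60·t^4 - 60·t^3 + 24·t^2 + 6·t + 4. La primitive de l'accélération, avec v(0) = 1, donne la vitesse: v(t) = 12·t^5 - 15·t^4 + 8·t^3 + 3·t^2 + 4·t + 1. En utilisant v(t) = 12·t^5 - 15·t^4 + 8·t^3 + 3·t^2 + 4·t + 1 et en substituant t = 2, nous trouvons v = 229.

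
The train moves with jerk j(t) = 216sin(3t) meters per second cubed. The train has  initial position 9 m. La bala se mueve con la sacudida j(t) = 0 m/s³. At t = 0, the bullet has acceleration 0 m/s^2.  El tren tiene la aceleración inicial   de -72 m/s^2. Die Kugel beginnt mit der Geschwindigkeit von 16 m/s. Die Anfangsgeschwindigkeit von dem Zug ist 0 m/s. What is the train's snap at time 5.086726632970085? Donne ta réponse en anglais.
We must differentiate our jerk equation j(t) = 216·sin(3·t) 1 time. Differentiating jerk, we get snap: s(t) = 648·cos(3·t). We have snap s(t) = 648·cos(3·t). Substituting t = 5.086726632970085: s(5.086726632970085) = -584.113062768241.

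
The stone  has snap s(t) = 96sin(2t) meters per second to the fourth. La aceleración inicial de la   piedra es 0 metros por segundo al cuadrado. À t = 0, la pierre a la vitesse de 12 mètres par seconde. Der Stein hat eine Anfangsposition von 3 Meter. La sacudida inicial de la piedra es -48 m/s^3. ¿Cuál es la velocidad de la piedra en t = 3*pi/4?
Para resolver esto, necesitamos tomar 3 integrales de nuestra ecuación del snap s(t) = 96·sin(2·t). La integral del snap, con j(0) = -48, da la sacudida: j(t) = -48·cos(2·t). Integrando la sacudida y usando la condición inicial a(0) = 0, obtenemos a(t) = -24·sin(2·t). La antiderivada de la aceleración, con v(0) = 12, da la velocidad: v(t) = 12·cos(2·t). Usando v(t) = 12·cos(2·t) y sustituyendo t = 3*pi/4, encontramos v = 0.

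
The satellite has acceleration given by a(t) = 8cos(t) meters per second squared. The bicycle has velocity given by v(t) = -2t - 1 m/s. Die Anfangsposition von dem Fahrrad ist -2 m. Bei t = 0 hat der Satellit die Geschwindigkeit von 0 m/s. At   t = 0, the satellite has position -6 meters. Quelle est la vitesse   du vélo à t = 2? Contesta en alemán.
Aus der Gleichung für die Geschwindigkeit v(t) = -2·t - 1, setzen wir t = 2 ein und erhalten v = -5.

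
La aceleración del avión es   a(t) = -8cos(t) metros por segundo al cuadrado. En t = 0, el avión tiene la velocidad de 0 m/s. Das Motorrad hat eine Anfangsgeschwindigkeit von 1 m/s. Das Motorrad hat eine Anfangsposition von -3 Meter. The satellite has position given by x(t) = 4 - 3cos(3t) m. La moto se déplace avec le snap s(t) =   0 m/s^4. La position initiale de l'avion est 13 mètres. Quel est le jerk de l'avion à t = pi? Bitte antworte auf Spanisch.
Debemos derivar nuestra ecuación de la aceleración a(t) = -8·cos(t) 1 vez. Tomando d/dt de a(t), encontramos j(t) = 8·sin(t). Tenemos la sacudida j(t) = 8·sin(t). Sustituyendo t = pi: j(pi) = 0.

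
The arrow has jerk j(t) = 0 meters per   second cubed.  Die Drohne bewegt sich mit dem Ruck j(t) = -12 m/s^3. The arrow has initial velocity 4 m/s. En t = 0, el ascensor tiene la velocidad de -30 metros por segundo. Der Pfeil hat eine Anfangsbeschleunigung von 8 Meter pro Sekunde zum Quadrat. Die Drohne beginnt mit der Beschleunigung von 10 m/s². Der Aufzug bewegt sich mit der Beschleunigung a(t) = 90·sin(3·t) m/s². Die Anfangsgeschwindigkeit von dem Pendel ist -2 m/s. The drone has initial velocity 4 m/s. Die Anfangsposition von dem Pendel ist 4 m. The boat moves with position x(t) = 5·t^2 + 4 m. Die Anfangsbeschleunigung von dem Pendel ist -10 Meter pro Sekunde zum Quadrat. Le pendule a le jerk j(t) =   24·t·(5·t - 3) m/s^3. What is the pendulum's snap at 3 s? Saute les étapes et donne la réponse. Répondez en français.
La réponse est 648.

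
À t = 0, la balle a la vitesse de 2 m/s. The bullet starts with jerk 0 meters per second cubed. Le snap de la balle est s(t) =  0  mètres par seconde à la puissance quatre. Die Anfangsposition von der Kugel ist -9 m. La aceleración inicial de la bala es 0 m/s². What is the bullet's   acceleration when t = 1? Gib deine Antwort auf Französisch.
Nous devons intégrer notre équation du snap s(t) = 0 2 fois. En intégrant le snap et en utilisant la condition initiale j(0) = 0, nous obtenons j(t) = 0. La primitive du jerk est l'accélération. En utilisant a(0) = 0, nous obtenons a(t) = 0. En utilisant a(t) = 0 et en substituant t = 1, nous trouvons a = 0.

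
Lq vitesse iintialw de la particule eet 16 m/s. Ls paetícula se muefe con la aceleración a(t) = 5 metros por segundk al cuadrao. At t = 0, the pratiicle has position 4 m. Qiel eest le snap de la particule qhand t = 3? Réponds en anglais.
Starting from acceleration a(t) = 5, we take 2 derivatives. Differentiating acceleration, we get jerk: j(t) = 0. Taking d/dt of j(t), we find s(t) = 0. We have snap s(t) = 0. Substituting t = 3: s(3) = 0.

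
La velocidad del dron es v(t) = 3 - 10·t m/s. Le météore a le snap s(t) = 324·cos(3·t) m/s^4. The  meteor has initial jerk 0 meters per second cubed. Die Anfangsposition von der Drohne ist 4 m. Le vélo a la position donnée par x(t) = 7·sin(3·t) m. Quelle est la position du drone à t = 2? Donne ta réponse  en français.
En partant de la vitesse v(t) = 3 - 10·t, nous prenons 1 intégrale. En prenant ∫v(t)dt et en appliquant x(0) = 4, nous trouvons x(t) = -5·t^2 + 3·t + 4. Nous avons la position x(t) = -5·t^2 + 3·t + 4. En substituant t = 2: x(2) = -10.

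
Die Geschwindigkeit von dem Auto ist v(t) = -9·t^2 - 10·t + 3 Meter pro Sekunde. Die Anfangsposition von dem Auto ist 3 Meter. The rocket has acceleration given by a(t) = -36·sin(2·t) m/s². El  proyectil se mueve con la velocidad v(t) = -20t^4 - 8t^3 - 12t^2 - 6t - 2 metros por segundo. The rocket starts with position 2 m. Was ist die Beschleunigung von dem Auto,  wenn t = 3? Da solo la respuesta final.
Die Beschleunigung bei t = 3 ist a = -64.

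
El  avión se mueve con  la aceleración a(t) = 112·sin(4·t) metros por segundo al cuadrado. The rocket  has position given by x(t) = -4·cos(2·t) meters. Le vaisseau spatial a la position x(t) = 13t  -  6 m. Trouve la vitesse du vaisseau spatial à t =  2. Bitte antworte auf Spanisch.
Para resolver esto, necesitamos tomar 1 derivada de nuestra ecuación de la posición x(t) = 13·t - 6. Derivando la posición, obtenemos la velocidad: v(t) = 13. De la ecuación de la velocidad v(t) = 13, sustituimos t = 2 para obtener v = 13.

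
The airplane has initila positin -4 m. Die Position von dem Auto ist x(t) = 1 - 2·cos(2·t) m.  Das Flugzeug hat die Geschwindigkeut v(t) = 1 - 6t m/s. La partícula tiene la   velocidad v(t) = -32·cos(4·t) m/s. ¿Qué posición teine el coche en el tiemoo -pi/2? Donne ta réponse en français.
Nous avons la position x(t) = 1 - 2·cos(2·t). En substituant t = -pi/2: x(-pi/2) = 3.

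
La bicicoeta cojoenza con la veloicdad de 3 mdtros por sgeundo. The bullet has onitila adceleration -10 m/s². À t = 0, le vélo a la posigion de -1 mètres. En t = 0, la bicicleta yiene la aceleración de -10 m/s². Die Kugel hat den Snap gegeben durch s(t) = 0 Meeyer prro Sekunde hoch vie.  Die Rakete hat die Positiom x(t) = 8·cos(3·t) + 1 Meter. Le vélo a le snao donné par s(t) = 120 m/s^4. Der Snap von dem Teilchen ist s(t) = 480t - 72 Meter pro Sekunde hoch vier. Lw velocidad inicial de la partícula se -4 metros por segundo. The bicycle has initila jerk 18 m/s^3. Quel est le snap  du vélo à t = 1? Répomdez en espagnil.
De la ecuación del snap s(t) = 120, sustituimos t = 1 para obtener s = 120.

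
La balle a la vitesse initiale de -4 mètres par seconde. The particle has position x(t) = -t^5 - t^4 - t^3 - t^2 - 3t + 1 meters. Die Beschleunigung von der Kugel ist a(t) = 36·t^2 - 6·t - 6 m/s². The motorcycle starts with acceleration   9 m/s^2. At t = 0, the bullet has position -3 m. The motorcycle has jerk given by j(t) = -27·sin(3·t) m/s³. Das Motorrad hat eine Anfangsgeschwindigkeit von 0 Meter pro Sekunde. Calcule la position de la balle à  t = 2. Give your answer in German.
Ausgehend von der Beschleunigung a(t) = 36·t^2 - 6·t - 6, nehmen wir 2 Stammfunktionen. Das Integral von der Beschleunigung, mit v(0) = -4, ergibt die Geschwindigkeit: v(t) = 12·t^3 - 3·t^2 - 6·t - 4. Durch Integration von der Geschwindigkeit und Verwendung der Anfangsbedingung x(0) = -3, erhalten wir x(t) = 3·t^4 - t^3 - 3·t^2 - 4·t - 3. Aus der Gleichung für die Position x(t) = 3·t^4 - t^3 - 3·t^2 - 4·t - 3, setzen wir t = 2 ein und erhalten x = 17.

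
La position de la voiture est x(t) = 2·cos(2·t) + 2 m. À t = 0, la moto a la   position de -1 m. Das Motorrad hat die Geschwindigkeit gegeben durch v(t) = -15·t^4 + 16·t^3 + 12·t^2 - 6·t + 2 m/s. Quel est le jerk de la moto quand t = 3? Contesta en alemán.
Wir müssen unsere Gleichung für die Geschwindigkeit v(t) = -15·t^4 + 16·t^3 + 12·t^2 - 6·t + 2 2-mal ableiten. Durch Ableiten von der Geschwindigkeit erhalten wir die Beschleunigung: a(t) = -60·t^3 + 48·t^2 + 24·t - 6. Die Ableitung von der Beschleunigung ergibt den Ruck: j(t) = -180·t^2 + 96·t + 24. Wir haben den Ruck j(t) = -180·t^2 + 96·t + 24. Durch Einsetzen von t = 3: j(3) = -1308.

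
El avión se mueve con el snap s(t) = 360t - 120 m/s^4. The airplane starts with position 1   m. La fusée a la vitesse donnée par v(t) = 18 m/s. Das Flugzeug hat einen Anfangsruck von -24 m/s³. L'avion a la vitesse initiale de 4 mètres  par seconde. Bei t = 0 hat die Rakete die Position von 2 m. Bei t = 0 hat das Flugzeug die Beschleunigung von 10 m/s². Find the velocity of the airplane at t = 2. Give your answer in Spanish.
Para resolver esto, necesitamos tomar 3 integrales de nuestra ecuación del snap s(t) = 360·t - 120. La antiderivada del snap es la sacudida. Usando j(0) = -24, obtenemos j(t) = 180·t^2 - 120·t - 24. Integrando la sacudida y usando la condición inicial a(0) = 10, obtenemos a(t) = 60·t^3 - 60·t^2 - 24·t + 10. La integral de la aceleración es la velocidad. Usando v(0) = 4, obtenemos v(t) = 15·t^4 - 20·t^3 - 12·t^2 + 10·t + 4. De la ecuación de la velocidad v(t) = 15·t^4 - 20·t^3 - 12·t^2 + 10·t + 4, sustituimos t = 2 para obtener v = 56.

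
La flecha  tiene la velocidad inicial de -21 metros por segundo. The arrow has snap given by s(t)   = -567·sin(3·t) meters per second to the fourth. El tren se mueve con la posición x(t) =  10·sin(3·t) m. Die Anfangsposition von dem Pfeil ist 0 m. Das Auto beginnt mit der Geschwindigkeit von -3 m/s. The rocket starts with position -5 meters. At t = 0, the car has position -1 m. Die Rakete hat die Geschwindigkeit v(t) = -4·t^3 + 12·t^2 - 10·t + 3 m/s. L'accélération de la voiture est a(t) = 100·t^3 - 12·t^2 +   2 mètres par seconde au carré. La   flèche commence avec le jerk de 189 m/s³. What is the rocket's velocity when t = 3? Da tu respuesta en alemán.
Aus der Gleichung für die Geschwindigkeit v(t) = -4·t^3 + 12·t^2 - 10·t + 3, setzen wir t = 3 ein und erhalten v = -27.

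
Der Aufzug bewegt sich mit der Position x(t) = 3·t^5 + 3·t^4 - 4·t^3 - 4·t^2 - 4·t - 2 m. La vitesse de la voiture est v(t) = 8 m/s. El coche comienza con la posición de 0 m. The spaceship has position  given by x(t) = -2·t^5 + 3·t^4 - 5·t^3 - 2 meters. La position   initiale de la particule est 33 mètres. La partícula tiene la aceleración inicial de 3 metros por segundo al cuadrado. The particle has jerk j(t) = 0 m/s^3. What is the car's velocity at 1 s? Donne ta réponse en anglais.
Using v(t) = 8 and substituting t = 1, we find v = 8.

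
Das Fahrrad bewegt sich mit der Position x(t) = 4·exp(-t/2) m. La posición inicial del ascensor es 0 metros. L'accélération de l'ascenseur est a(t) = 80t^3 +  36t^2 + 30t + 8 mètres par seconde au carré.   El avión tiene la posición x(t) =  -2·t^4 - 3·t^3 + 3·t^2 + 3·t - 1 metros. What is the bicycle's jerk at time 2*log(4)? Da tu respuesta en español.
Debemos derivar nuestra ecuación de la posición x(t) = 4·exp(-t/2) 3 veces. Derivando la posición, obtenemos la velocidad: v(t) = -2·exp(-t/2). La derivada de la velocidad da la aceleración: a(t) = exp(-t/2). Derivando la aceleración, obtenemos la sacudida: j(t) = -exp(-t/2)/2. De la ecuación de la sacudida j(t) = -exp(-t/2)/2, sustituimos t = 2*log(4) para obtener j = -1/8.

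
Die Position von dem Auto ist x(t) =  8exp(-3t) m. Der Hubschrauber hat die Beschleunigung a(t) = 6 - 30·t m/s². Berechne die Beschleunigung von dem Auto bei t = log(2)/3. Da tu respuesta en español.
Partiendo de la posición x(t) = 8·exp(-3·t), tomamos 2 derivadas. Tomando d/dt de x(t), encontramos v(t) = -24·exp(-3·t). Tomando d/dt de v(t), encontramos a(t) = 72·exp(-3·t). Usando a(t) = 72·exp(-3·t) y sustituyendo t = log(2)/3, encontramos a = 36.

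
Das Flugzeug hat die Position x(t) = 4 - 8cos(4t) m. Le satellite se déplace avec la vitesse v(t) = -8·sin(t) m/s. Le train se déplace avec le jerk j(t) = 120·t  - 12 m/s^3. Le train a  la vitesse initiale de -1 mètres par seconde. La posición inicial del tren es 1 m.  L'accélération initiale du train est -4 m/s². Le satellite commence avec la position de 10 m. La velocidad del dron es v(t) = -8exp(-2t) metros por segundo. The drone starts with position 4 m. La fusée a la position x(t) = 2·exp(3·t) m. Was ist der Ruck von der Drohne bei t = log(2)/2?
Um dies zu lösen, müssen wir 2 Ableitungen unserer Gleichung für die Geschwindigkeit v(t) = -8·exp(-2·t) nehmen. Durch Ableiten von der Geschwindigkeit erhalten wir die Beschleunigung: a(t) = 16·exp(-2·t). Mit d/dt von a(t) finden wir j(t) = -32·exp(-2·t). Aus der Gleichung für den Ruck j(t) = -32·exp(-2·t), setzen wir t = log(2)/2 ein und erhalten j = -16.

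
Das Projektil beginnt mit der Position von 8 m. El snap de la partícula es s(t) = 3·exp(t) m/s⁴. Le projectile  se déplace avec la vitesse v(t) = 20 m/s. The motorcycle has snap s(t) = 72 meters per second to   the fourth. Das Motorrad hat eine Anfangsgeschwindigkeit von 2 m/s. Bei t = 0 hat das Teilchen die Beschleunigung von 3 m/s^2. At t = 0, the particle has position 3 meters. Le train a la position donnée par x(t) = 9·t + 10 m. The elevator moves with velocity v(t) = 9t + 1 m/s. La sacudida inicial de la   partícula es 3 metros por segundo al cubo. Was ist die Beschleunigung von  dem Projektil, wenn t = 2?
Wir müssen unsere Gleichung für die Geschwindigkeit v(t) = 20 1-mal ableiten. Mit d/dt von v(t) finden wir a(t) = 0. Aus der Gleichung für die Beschleunigung a(t) = 0, setzen wir t = 2 ein und erhalten a = 0.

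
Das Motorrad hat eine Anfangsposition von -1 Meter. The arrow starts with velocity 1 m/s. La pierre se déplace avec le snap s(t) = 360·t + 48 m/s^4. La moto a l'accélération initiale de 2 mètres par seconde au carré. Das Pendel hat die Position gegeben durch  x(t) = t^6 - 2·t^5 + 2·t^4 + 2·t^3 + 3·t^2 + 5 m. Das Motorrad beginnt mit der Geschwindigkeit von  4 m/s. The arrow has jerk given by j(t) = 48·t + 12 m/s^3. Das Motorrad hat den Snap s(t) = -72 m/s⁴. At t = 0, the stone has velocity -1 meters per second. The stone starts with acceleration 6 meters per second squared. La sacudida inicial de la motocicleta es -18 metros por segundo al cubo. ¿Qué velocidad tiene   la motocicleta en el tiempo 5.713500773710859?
Debemos encontrar la integral de nuestra ecuación del snap s(t) = -72 3 veces. Tomando ∫s(t)dt y aplicando j(0) = -18, encontramos j(t) = -72·t - 18. La integral de la sacudida, con a(0) = 2, da la aceleración: a(t) = -36·t^2 - 18·t + 2. Tomando ∫a(t)dt y aplicando v(0) = 4, encontramos v(t) = -12·t^3 - 9·t^2 + 2·t + 4. Usando v(t) = -12·t^3 - 9·t^2 + 2·t + 4 y sustituyendo t = 5.713500773710859, encontramos v = -2516.51429475287.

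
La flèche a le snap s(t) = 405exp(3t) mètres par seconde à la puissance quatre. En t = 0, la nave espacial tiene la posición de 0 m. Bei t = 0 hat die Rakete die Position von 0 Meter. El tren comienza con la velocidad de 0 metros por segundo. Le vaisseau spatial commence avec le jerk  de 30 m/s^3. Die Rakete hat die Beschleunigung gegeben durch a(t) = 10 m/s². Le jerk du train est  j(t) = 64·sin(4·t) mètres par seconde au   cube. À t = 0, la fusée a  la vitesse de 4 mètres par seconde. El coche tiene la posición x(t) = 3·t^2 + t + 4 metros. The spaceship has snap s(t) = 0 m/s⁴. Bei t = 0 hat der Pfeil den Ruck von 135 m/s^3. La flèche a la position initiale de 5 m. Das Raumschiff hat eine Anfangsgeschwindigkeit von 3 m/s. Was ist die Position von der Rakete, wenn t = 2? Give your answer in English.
To find the answer, we compute 2 antiderivatives of a(t) = 10. The integral of acceleration, with v(0) = 4, gives velocity: v(t) = 10·t + 4. Integrating velocity and using the initial condition x(0) = 0, we get x(t) = 5·t^2 + 4·t. From the given position equation x(t) = 5·t^2 + 4·t, we substitute t = 2 to get x = 28.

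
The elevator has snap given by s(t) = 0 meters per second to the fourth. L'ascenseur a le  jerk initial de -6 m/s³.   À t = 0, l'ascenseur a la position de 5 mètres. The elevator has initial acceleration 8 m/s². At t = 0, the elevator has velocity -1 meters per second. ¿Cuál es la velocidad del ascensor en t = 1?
Debemos encontrar la integral de nuestra ecuación del snap s(t) = 0 3 veces. Tomando ∫s(t)dt y aplicando j(0) = -6, encontramos j(t) = -6. La integral de la sacudida es la aceleración. Usando a(0) = 8, obtenemos a(t) = 8 - 6·t. Integrando la aceleración y usando la condición inicial v(0) = -1, obtenemos v(t) = -3·t^2 + 8·t - 1. Tenemos la velocidad v(t) = -3·t^2 + 8·t - 1. Sustituyendo t = 1: v(1) = 4.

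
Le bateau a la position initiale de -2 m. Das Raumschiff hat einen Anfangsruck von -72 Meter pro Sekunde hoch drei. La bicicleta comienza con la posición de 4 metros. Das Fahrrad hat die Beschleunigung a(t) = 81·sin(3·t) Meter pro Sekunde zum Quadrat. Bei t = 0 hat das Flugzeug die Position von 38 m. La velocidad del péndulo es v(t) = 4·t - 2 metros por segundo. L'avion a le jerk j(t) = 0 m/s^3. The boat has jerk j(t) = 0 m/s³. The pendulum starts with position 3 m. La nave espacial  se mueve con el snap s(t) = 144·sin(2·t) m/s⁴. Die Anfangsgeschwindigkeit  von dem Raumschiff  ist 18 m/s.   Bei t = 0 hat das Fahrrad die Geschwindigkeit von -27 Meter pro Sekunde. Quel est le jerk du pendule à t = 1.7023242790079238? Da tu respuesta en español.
Para resolver esto, necesitamos tomar 2 derivadas de nuestra ecuación de la velocidad v(t) = 4·t - 2. Derivando la velocidad, obtenemos la aceleración: a(t) = 4. Derivando la aceleración, obtenemos la sacudida: j(t) = 0. De la ecuación de la sacudida j(t) = 0, sustituimos t = 1.7023242790079238 para obtener j = 0.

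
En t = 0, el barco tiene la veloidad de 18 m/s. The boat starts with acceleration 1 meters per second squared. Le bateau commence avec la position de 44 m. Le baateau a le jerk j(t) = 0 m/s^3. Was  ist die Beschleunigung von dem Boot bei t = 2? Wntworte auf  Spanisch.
Necesitamos integrar nuestra ecuación de la sacudida j(t) = 0 1 vez. La integral de la sacudida, con a(0) = 1, da la aceleración: a(t) = 1. De la ecuación de la aceleración a(t) = 1, sustituimos t = 2 para obtener a = 1.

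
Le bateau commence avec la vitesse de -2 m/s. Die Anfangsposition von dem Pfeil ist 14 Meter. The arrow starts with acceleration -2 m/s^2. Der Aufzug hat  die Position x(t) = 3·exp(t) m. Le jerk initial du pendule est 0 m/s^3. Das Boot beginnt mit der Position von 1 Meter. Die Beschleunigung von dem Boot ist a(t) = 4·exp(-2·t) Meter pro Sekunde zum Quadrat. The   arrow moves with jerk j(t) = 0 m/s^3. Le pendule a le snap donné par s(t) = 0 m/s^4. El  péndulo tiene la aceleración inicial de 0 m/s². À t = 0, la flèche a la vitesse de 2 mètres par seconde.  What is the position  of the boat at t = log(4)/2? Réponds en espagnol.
Partiendo de la aceleración a(t) = 4·exp(-2·t), tomamos 2 antiderivadas. La integral de la aceleración, con v(0) = -2, da la velocidad: v(t) = -2·exp(-2·t). La integral de la velocidad, con x(0) = 1, da la posición: x(t) = exp(-2·t). De la ecuación de la posición x(t) = exp(-2·t), sustituimos t = log(4)/2 para obtener x = 1/4.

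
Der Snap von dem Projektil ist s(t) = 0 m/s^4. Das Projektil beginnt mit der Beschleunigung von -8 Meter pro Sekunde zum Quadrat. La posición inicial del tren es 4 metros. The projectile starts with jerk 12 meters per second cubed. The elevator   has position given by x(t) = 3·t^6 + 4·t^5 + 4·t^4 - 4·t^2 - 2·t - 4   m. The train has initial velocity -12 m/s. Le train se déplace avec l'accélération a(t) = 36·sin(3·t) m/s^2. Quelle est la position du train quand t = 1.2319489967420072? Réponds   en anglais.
To find the answer, we compute 2 integrals of a(t) = 36·sin(3·t). Integrating acceleration and using the initial condition v(0) = -12, we get v(t) = -12·cos(3·t). The integral of velocity is position. Using x(0) = 4, we get x(t) = 4 - 4·sin(3·t). We have position x(t) = 4 - 4·sin(3·t). Substituting t = 1.2319489967420072: x(1.2319489967420072) = 6.10523765658795.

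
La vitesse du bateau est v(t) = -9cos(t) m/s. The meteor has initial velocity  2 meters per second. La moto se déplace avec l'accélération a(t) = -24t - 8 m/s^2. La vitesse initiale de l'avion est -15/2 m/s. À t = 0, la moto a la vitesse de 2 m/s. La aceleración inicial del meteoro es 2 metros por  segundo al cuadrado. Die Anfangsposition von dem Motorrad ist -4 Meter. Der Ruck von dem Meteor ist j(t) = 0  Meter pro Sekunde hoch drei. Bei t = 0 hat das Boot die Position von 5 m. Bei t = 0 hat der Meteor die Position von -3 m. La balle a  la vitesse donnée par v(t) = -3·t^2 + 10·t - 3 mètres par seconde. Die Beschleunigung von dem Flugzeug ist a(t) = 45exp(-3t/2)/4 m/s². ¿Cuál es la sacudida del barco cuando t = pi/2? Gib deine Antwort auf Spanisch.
Debemos derivar nuestra ecuación de la velocidad v(t) = -9·cos(t) 2 veces. La derivada de la velocidad da la aceleración: a(t) = 9·sin(t). Derivando la aceleración, obtenemos la sacudida: j(t) = 9·cos(t). De la ecuación de la sacudida j(t) = 9·cos(t), sustituimos t = pi/2 para obtener j = 0.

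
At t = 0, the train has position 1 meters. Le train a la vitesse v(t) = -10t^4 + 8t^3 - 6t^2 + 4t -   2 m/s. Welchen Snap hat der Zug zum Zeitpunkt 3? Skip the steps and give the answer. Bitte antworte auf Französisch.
Le snap à t = 3 est s = -672.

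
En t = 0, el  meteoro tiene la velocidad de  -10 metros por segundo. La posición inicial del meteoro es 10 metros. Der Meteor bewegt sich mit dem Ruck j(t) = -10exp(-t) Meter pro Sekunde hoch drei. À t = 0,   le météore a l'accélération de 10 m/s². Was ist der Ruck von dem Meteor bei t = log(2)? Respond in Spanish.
Usando j(t) = -10·exp(-t) y sustituyendo t = log(2), encontramos j = -5.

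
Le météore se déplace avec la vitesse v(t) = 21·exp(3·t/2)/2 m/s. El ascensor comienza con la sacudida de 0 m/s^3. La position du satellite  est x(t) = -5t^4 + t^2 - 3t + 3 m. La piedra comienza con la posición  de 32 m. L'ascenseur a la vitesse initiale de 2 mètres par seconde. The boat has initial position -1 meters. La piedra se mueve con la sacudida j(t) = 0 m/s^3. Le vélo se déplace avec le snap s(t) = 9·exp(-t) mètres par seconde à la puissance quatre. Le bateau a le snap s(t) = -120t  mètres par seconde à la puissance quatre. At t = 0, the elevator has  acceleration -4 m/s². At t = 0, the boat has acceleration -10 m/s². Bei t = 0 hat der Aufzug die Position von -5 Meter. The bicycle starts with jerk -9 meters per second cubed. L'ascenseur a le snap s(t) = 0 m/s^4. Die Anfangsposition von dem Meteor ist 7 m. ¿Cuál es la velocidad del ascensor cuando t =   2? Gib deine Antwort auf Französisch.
Nous devons trouver l'intégrale de notre équation du snap s(t) = 0 3 fois. L'intégrale du snap est le jerk. En utilisant j(0) = 0, nous obtenons j(t) = 0. En prenant ∫j(t)dt et en appliquant a(0) = -4, nous trouvons a(t) = -4. En intégrant l'accélération et en utilisant la condition initiale v(0) = 2, nous obtenons v(t) = 2 - 4·t. De l'équation de la vitesse v(t) = 2 - 4·t, nous substituons t = 2 pour obtenir v = -6.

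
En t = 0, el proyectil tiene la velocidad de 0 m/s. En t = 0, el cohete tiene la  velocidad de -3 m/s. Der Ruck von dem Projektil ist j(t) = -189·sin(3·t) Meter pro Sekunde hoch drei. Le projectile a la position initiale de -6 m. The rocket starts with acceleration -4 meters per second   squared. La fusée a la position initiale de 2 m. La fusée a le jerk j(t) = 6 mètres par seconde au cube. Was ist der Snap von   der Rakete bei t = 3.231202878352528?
Um dies zu lösen, müssen wir 1 Ableitung unserer Gleichung für den Ruck j(t) = 6 nehmen. Durch Ableiten von dem Ruck erhalten wir den Snap: s(t) = 0. Mit s(t) = 0 und Einsetzen von t = 3.231202878352528, finden wir s = 0.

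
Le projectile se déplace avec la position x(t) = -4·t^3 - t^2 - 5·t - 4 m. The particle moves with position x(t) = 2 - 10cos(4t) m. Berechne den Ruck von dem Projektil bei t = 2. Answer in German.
Wir müssen unsere Gleichung für die Position x(t) = -4·t^3 - t^2 - 5·t - 4 3-mal ableiten. Durch Ableiten von der Position erhalten wir die Geschwindigkeit: v(t) = -12·t^2 - 2·t - 5. Durch Ableiten von der Geschwindigkeit erhalten wir die Beschleunigung: a(t) = -24·t - 2. Die Ableitung von der Beschleunigung ergibt den Ruck: j(t) = -24. Mit j(t) = -24 und Einsetzen von t = 2, finden wir j = -24.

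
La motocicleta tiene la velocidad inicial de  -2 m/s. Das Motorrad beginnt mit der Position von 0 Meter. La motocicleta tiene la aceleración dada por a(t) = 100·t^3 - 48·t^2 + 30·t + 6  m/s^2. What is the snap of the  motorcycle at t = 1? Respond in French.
Nous devons dériver notre équation de l'accélération a(t) = 100·t^3 - 48·t^2 + 30·t + 6 2 fois. En prenant d/dt de a(t), nous trouvons j(t) = 300·t^2 - 96·t + 30. En dérivant le jerk, nous obtenons le snap: s(t) = 600·t - 96. Nous avons le snap s(t) = 600·t - 96. En substituant t = 1: s(1) = 504.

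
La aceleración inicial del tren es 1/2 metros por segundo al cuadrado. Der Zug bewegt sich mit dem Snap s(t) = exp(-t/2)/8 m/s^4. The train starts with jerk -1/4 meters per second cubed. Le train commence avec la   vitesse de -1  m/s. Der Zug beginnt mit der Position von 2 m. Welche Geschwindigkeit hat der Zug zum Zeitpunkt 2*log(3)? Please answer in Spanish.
Debemos encontrar la antiderivada de nuestra ecuación del snap s(t) = exp(-t/2)/8 3 veces. La antiderivada del snap es la sacudida. Usando j(0) = -1/4, obtenemos j(t) = -exp(-t/2)/4. La integral de la sacudida, con a(0) = 1/2, da la aceleración: a(t) = exp(-t/2)/2. Tomando ∫a(t)dt y aplicando v(0) = -1, encontramos v(t) = -exp(-t/2). Usando v(t) = -exp(-t/2) y sustituyendo t = 2*log(3), encontramos v = -1/3.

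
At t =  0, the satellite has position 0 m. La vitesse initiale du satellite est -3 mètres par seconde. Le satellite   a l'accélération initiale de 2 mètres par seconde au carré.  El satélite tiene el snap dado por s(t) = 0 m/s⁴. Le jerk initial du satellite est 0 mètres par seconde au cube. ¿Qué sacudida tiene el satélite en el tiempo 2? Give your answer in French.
Nous devons trouver la primitive de notre équation du snap s(t) = 0 1 fois. La primitive du snap, avec j(0) = 0, donne le jerk: j(t) = 0. En utilisant j(t) = 0 et en substituant t = 2, nous trouvons j = 0.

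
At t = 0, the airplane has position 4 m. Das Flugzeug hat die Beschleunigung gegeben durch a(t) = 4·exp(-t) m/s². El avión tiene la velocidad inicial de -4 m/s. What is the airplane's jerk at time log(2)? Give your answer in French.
En partant de l'accélération a(t) = 4·exp(-t), nous prenons 1 dérivée. En prenant d/dt de a(t), nous trouvons j(t) = -4·exp(-t). De l'équation du jerk j(t) = -4·exp(-t), nous substituons t = log(2) pour obtenir j = -2.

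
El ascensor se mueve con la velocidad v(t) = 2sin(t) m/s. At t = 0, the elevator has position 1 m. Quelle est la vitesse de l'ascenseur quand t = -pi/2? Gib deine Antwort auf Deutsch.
Aus der Gleichung für die Geschwindigkeit v(t) = 2·sin(t), setzen wir t = -pi/2 ein und erhalten v = -2.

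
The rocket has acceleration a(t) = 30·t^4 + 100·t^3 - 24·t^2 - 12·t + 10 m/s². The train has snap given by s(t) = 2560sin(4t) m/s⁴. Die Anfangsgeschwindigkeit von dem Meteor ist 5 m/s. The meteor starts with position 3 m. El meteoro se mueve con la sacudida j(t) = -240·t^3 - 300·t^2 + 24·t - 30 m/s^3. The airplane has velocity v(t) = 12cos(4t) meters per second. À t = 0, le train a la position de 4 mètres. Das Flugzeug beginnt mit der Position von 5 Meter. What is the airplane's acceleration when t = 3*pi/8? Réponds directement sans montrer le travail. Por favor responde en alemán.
Bei t = 3*pi/8, a = 48.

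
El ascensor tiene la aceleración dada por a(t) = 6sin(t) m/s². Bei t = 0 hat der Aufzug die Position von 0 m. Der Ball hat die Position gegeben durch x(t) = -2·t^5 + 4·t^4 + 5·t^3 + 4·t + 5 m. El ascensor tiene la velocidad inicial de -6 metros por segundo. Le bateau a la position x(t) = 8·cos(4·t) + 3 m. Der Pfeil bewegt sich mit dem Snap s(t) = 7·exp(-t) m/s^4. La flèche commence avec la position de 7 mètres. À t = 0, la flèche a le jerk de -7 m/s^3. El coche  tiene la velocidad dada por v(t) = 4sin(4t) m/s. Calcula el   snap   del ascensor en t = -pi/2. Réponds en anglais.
We must differentiate our acceleration equation a(t) = 6·sin(t) 2 times. The derivative of acceleration gives jerk: j(t) = 6·cos(t). Differentiating jerk, we get snap: s(t) = -6·sin(t). Using s(t) = -6·sin(t) and substituting t = -pi/2, we find s = 6.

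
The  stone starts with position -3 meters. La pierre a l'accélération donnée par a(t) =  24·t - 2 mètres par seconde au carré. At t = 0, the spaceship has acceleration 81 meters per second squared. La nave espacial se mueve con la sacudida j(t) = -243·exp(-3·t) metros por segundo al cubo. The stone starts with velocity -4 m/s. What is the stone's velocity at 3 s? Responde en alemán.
Um dies zu lösen, müssen wir 1 Stammfunktion unserer Gleichung für die Beschleunigung a(t) = 24·t - 2 finden. Mit ∫a(t)dt und Anwendung von v(0) = -4, finden wir v(t) = 12·t^2 - 2·t - 4. Wir haben die Geschwindigkeit v(t) = 12·t^2 - 2·t - 4. Durch Einsetzen von t = 3: v(3) = 98.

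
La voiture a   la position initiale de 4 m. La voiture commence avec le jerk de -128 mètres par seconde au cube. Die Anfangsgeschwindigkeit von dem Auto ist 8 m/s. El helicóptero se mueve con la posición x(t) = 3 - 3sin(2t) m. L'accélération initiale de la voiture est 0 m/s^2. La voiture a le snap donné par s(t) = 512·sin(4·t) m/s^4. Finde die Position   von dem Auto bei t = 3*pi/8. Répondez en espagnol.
Debemos encontrar la antiderivada de nuestra ecuación del snap s(t) = 512·sin(4·t) 4 veces. La antiderivada del snap, con j(0) = -128, da la sacudida: j(t) = -128·cos(4·t). La antiderivada de la sacudida, con a(0) = 0, da la aceleración: a(t) = -32·sin(4·t). Integrando la aceleración y usando la condición inicial v(0) = 8, obtenemos v(t) = 8·cos(4·t). La antiderivada de la velocidad, con x(0) = 4, da la posición: x(t) = 2·sin(4·t) + 4. De la ecuación de la posición x(t) = 2·sin(4·t) + 4, sustituimos t = 3*pi/8 para obtener x = 2.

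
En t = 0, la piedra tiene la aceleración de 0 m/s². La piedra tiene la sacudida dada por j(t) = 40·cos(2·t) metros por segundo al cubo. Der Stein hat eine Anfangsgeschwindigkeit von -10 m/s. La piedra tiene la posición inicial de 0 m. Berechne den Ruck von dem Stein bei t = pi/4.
Mit j(t) = 40·cos(2·t) und Einsetzen von t = pi/4, finden wir j = 0.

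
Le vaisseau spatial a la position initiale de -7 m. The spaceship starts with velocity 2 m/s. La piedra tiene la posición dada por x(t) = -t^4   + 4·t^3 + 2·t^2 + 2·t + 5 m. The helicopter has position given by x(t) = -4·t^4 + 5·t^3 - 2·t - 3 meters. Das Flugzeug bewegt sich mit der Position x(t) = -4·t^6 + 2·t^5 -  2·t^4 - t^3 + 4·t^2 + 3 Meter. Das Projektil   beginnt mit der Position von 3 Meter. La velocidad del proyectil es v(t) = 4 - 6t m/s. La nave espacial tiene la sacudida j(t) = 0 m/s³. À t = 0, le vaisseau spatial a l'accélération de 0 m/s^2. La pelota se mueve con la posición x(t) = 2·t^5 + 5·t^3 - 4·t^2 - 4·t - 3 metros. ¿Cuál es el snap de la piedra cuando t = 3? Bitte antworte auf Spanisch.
Para resolver esto, necesitamos tomar 4 derivadas de nuestra ecuación de la posición x(t) = -t^4 + 4·t^3 + 2·t^2 + 2·t + 5. Derivando la posición, obtenemos la velocidad: v(t) = -4·t^3 + 12·t^2 + 4·t + 2. La derivada de la velocidad da la aceleración: a(t) = -12·t^2 + 24·t + 4. Tomando d/dt de a(t), encontramos j(t) = 24 - 24·t. Tomando d/dt de j(t), encontramos s(t) = -24. De la ecuación del snap s(t) = -24, sustituimos t = 3 para obtener s = -24.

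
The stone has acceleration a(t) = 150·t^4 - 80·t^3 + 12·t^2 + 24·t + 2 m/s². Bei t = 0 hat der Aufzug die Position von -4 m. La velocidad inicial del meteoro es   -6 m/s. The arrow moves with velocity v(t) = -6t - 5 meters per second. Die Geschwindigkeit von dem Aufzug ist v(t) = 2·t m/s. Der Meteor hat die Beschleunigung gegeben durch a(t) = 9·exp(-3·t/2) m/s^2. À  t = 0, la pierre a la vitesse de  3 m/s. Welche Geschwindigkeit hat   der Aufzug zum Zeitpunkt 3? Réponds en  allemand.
Wir haben die Geschwindigkeit v(t) = 2·t. Durch Einsetzen von t = 3: v(3) = 6.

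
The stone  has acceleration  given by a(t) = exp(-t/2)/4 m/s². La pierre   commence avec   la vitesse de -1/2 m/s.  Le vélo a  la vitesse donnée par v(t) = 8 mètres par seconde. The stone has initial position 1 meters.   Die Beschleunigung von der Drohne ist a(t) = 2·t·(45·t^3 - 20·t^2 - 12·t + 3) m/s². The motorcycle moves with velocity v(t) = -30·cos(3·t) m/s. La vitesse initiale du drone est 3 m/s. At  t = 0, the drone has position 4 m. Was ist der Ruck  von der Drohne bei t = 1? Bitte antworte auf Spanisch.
Debemos derivar nuestra ecuación de la aceleración a(t) = 2·t·(45·t^3 - 20·t^2 - 12·t + 3) 1 vez. La derivada de la aceleración da la sacudida: j(t) = 90·t^3 - 40·t^2 + 2·t·(135·t^2 - 40·t - 12) - 24·t + 6. De la ecuación de la sacudida j(t) = 90·t^3 - 40·t^2 + 2·t·(135·t^2 - 40·t - 12) - 24·t + 6, sustituimos t = 1 para obtener j = 198.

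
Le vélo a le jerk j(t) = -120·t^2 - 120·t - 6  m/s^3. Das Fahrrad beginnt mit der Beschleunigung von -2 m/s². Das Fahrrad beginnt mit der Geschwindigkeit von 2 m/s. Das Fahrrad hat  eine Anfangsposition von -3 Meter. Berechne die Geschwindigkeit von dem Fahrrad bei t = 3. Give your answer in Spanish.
Partiendo de la sacudida j(t) = -120·t^2 - 120·t - 6, tomamos 2 antiderivadas. Tomando ∫j(t)dt y aplicando a(0) = -2, encontramos a(t) = -40·t^3 - 60·t^2 - 6·t - 2. La antiderivada de la aceleración es la velocidad. Usando v(0) = 2, obtenemos v(t) = -10·t^4 - 20·t^3 - 3·t^2 - 2·t + 2. Usando v(t) = -10·t^4 - 20·t^3 - 3·t^2 - 2·t + 2 y sustituyendo t = 3, encontramos v = -1381.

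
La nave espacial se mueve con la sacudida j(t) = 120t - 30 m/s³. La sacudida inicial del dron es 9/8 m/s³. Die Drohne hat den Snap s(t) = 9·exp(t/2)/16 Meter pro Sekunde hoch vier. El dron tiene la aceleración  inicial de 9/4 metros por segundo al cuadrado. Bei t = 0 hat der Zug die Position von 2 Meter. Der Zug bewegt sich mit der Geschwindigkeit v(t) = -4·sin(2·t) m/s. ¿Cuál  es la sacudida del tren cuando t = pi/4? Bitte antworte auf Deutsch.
Ausgehend von der Geschwindigkeit v(t) = -4·sin(2·t), nehmen wir 2 Ableitungen. Durch Ableiten von der Geschwindigkeit erhalten wir die Beschleunigung: a(t) = -8·cos(2·t). Durch Ableiten von der Beschleunigung erhalten wir den Ruck: j(t) = 16·sin(2·t). Aus der Gleichung für den Ruck j(t) = 16·sin(2·t), setzen wir t = pi/4 ein und erhalten j = 16.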